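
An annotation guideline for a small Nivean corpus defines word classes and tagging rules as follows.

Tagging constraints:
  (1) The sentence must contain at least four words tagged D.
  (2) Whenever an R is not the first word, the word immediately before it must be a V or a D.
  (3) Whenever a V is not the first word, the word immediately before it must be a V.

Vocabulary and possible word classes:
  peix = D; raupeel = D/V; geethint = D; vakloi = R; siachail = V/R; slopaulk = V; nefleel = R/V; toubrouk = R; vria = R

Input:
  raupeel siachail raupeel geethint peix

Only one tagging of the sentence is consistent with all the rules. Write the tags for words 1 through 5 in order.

D R D D D

Candidates per position — 1:raupeel {D,V}; 2:siachail {V,R}; 3:raupeel {D,V}; 4:geethint {D}; 5:peix {D}.
At position 1, choosing V makes rule 1 impossible to satisfy; hence D.
At position 2, choosing V makes rule 3 impossible to satisfy; hence R.
At position 3, choosing V makes rule 1 impossible to satisfy; hence D.
That leaves exactly one tagging: D R D D D.
Check: rule 1 satisfied; rule 2 satisfied; rule 3 satisfied.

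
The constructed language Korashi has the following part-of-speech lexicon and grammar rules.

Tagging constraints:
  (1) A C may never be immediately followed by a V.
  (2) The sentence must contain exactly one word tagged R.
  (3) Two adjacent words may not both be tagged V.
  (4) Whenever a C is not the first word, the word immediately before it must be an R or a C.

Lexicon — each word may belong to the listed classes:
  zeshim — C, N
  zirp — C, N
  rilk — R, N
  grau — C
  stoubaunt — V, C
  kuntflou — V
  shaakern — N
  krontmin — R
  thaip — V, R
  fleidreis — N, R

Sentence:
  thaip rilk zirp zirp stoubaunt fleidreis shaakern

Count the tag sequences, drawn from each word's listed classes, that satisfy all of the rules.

Candidates per position — 1:thaip {V,R}; 2:rilk {R,N}; 3:zirp {C,N}; 4:zirp {C,N}; 5:stoubaunt {V,C}; 6:fleidreis {N,R}; 7:shaakern {N}.
There are 64 candidate sequences in total.
The sequences that satisfy every rule: V R C C C N N; V R C N V N N; V R N N V N N; V N N N V R N; R N N N V N N.
Count = 5.

5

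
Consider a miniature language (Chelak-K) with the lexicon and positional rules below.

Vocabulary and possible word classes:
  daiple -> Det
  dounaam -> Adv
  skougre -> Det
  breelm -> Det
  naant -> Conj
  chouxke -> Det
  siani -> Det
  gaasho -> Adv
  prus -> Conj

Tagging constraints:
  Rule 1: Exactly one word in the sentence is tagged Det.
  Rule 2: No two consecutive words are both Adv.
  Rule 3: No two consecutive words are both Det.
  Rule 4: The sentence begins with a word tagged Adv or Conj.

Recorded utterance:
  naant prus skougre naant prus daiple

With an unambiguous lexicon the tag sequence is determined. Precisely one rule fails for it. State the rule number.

1

Fixed tagging: Conj Conj Det Conj Conj Det.
Checking each rule: R1 ✗, R2 ✓, R3 ✓, R4 ✓.
Only rule 1 fails.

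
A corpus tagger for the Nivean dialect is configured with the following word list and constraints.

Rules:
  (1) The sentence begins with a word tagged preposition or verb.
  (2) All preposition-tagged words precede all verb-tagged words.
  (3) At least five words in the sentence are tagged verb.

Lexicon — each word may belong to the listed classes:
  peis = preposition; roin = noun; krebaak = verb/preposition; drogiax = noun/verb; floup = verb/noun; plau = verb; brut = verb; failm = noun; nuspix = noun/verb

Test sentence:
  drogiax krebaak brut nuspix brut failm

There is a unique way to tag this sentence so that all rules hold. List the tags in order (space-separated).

verb verb verb verb verb noun

Candidates per position — 1:drogiax {noun,verb}; 2:krebaak {verb,preposition}; 3:brut {verb}; 4:nuspix {noun,verb}; 5:brut {verb}; 6:failm {noun}.
At position 1, choosing noun makes rule 1 impossible to satisfy; hence verb.
At position 2, choosing preposition makes rule 2 impossible to satisfy; hence verb.
At position 4, choosing noun makes rule 3 impossible to satisfy; hence verb.
The unique satisfying tagging is: verb verb verb verb verb noun.
Verifying each rule — rule 1 satisfied; rule 2 satisfied; rule 3 satisfied.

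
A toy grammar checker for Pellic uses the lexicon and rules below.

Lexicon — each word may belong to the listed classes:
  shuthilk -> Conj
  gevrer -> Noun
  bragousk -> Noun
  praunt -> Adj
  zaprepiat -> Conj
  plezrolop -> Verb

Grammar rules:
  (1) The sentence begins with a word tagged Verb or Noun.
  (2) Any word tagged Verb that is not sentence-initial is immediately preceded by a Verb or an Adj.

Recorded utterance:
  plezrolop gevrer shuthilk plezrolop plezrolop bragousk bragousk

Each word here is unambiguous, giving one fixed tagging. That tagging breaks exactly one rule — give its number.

2

Fixed tagging: Verb Noun Conj Verb Verb Noun Noun.
Checking each rule: R1 pass, R2 fail.
Only rule 2 fails.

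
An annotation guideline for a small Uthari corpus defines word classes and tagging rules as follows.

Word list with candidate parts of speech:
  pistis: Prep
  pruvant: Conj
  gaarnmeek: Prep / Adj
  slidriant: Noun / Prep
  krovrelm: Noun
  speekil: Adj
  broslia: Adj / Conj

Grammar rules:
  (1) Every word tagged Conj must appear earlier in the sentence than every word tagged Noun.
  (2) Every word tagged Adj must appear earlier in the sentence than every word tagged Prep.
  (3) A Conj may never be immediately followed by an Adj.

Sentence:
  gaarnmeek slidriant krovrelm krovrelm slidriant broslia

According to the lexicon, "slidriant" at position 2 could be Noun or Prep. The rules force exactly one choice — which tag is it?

Candidates per position — 1:gaarnmeek {Prep,Adj}; 2:slidriant {Noun,Prep}; 3:krovrelm {Noun}; 4:krovrelm {Noun}; 5:slidriant {Noun,Prep}; 6:broslia {Adj,Conj}.
At position 6, choosing Conj makes rule 1 impossible to satisfy; hence Adj.
At position 1, choosing Prep makes rule 2 impossible to satisfy; hence Adj.
At position 2, choosing Prep makes rule 2 impossible to satisfy; hence Noun.
At position 5, choosing Prep makes rule 2 impossible to satisfy; hence Noun.
So the tagging must be: Adj Noun Noun Noun Noun Adj.
Checking: rule 1 ok; rule 2 ok; rule 3 ok.

Noun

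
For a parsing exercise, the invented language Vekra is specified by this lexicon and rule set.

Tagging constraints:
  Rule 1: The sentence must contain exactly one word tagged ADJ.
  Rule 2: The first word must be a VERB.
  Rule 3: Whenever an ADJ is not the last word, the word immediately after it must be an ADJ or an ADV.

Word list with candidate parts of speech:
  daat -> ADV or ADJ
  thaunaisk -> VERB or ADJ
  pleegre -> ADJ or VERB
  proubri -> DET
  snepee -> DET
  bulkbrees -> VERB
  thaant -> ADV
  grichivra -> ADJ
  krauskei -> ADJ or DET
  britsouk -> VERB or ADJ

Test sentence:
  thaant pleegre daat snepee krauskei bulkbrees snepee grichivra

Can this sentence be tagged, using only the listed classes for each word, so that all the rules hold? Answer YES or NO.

Candidates per position — 1:thaant {ADV}; 2:pleegre {ADJ,VERB}; 3:daat {ADV,ADJ}; 4:snepee {DET}; 5:krauskei {ADJ,DET}; 6:bulkbrees {VERB}; 7:snepee {DET}; 8:grichivra {ADJ}.
Rule 2 cannot be satisfied by any choice of tags from the lexicon.
So there is no consistent tagging.

NO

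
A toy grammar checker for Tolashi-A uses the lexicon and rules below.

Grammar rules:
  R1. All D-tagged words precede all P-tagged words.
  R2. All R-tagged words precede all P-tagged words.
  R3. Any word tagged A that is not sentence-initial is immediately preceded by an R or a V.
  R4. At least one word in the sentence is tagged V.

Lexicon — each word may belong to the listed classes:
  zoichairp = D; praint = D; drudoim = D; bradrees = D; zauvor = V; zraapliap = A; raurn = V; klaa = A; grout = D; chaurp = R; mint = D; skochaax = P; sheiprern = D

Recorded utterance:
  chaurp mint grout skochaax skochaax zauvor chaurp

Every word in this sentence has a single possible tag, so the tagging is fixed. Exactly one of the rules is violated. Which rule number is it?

Fixed tagging: R D D P P V R.
Checking each rule: R1 holds, R2 violated, R3 holds, R4 holds.
Only rule 2 fails.

2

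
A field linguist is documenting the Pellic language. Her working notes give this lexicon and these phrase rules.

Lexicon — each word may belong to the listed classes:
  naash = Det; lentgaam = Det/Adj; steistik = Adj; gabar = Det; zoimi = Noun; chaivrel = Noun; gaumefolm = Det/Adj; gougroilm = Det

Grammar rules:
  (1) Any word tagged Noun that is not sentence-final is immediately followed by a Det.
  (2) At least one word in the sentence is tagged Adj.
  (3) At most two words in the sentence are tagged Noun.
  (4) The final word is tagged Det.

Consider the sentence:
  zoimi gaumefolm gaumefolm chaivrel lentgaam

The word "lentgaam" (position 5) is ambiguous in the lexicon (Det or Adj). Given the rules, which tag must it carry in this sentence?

Det

Candidates per position — 1:zoimi {Noun}; 2:gaumefolm {Det,Adj}; 3:gaumefolm {Det,Adj}; 4:chaivrel {Noun}; 5:lentgaam {Det,Adj}.
Position 2: Adj is ruled out by rule 1; that leaves Det.
Position 5: Adj is ruled out by rule 1; that leaves Det.
Position 3: Det is ruled out by rule 2; that leaves Adj.
The unique satisfying tagging is: Noun Det Adj Noun Det.
Check: rule 1 holds; rule 2 holds; rule 3 holds; rule 4 holds.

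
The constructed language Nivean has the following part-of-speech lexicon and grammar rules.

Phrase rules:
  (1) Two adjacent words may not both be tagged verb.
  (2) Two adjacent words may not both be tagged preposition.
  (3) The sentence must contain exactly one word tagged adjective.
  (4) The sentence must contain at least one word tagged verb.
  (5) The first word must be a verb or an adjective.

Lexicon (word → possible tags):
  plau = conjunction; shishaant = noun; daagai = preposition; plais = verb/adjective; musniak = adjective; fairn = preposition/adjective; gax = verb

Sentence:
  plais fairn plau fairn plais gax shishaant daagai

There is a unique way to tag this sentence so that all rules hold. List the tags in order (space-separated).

Candidates per position — 1:plais {verb,adjective}; 2:fairn {preposition,adjective}; 3:plau {conjunction}; 4:fairn {preposition,adjective}; 5:plais {verb,adjective}; 6:gax {verb}; 7:shishaant {noun}; 8:daagai {preposition}.
At position 5, choosing verb makes rule 1 impossible to satisfy; hence adjective.
At position 1, choosing adjective makes rule 3 impossible to satisfy; hence verb.
At position 2, choosing adjective makes rule 3 impossible to satisfy; hence preposition.
At position 4, choosing adjective makes rule 3 impossible to satisfy; hence preposition.
That leaves exactly one tagging: verb preposition conjunction preposition adjective verb noun preposition.
Checking: rule 1 ✓; rule 2 ✓; rule 3 ✓; rule 4 ✓; rule 5 ✓.

verb preposition conjunction preposition adjective verb noun preposition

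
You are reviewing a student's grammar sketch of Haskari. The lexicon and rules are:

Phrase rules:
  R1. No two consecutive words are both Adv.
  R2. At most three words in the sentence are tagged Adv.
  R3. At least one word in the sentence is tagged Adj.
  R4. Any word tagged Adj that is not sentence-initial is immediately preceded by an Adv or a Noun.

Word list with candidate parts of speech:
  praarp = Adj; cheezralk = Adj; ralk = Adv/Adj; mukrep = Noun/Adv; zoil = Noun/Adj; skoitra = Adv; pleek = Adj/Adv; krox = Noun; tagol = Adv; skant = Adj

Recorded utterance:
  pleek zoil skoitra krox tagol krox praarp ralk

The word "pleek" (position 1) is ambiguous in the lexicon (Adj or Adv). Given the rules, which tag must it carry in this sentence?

Adj

Candidates per position — 1:pleek {Adj,Adv}; 2:zoil {Noun,Adj}; 3:skoitra {Adv}; 4:krox {Noun}; 5:tagol {Adv}; 6:krox {Noun}; 7:praarp {Adj}; 8:ralk {Adv,Adj}.
Position 8: Adj is ruled out by rule 4; that leaves Adv.
Position 1: Adv is ruled out by rule 2; that leaves Adj.
Position 2: Adj is ruled out by rule 4; that leaves Noun.
That leaves exactly one tagging: Adj Noun Adv Noun Adv Noun Adj Adv.
Checking: rule 1 ok; rule 2 ok; rule 3 ok; rule 4 ok.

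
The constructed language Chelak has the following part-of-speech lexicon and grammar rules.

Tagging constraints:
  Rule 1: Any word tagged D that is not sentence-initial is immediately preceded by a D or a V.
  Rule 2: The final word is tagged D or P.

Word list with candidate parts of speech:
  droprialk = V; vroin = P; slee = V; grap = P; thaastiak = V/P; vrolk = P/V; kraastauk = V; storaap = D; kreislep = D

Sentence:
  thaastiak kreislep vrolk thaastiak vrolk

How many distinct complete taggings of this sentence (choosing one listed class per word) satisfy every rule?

4

Candidates per position — 1:thaastiak {V,P}; 2:kreislep {D}; 3:vrolk {P,V}; 4:thaastiak {V,P}; 5:vrolk {P,V}.
There are 16 candidate sequences in total.
The sequences that satisfy every rule: V D P V P; V D P P P; V D V V P; V D V P P.
Count = 4.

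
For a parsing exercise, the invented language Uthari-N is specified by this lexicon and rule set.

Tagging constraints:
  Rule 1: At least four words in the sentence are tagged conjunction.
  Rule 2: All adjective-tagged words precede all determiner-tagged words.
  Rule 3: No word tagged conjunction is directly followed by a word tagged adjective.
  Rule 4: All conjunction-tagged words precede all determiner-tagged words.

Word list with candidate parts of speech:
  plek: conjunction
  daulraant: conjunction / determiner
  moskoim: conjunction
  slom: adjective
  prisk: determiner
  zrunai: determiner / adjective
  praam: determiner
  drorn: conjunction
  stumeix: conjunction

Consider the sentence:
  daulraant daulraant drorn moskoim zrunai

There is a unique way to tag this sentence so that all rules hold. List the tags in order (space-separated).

conjunction conjunction conjunction conjunction determiner

Candidates per position — 1:daulraant {conjunction,determiner}; 2:daulraant {conjunction,determiner}; 3:drorn {conjunction}; 4:moskoim {conjunction}; 5:zrunai {determiner,adjective}.
If word 1 were determiner, no tagging could satisfy rule 1; so word 1 is conjunction.
If word 2 were determiner, no tagging could satisfy rule 1; so word 2 is conjunction.
If word 5 were adjective, no tagging could satisfy rule 3; so word 5 is determiner.
The only consistent sequence is: conjunction conjunction conjunction conjunction determiner.
Rule-by-rule: rule 1 holds; rule 2 holds; rule 3 holds; rule 4 holds.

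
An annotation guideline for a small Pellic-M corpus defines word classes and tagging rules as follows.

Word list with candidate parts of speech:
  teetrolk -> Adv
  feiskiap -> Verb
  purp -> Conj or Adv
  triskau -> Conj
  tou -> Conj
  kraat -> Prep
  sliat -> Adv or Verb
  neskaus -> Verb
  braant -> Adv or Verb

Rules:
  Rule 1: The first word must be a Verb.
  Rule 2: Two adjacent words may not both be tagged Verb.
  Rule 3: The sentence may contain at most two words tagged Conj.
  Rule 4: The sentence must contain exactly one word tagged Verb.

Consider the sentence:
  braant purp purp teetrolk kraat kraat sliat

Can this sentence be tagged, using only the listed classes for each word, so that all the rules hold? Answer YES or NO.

Candidates per position — 1:braant {Adv,Verb}; 2:purp {Conj,Adv}; 3:purp {Conj,Adv}; 4:teetrolk {Adv}; 5:kraat {Prep}; 6:kraat {Prep}; 7:sliat {Adv,Verb}.
One satisfying assignment: Verb Adv Adv Adv Prep Prep Adv.
Verifying each rule — rule 1 satisfied; rule 2 satisfied; rule 3 satisfied; rule 4 satisfied.

YES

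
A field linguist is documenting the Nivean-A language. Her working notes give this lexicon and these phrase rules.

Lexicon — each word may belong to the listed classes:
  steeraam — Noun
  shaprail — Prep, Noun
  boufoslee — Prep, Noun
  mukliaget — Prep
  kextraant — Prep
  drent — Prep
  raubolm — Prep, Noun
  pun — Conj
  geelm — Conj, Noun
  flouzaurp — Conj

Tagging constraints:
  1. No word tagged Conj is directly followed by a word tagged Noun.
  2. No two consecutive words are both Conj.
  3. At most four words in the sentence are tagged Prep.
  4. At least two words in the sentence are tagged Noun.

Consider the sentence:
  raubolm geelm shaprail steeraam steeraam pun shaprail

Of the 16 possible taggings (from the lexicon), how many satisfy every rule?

6

Candidates per position — 1:raubolm {Prep,Noun}; 2:geelm {Conj,Noun}; 3:shaprail {Prep,Noun}; 4:steeraam {Noun}; 5:steeraam {Noun}; 6:pun {Conj}; 7:shaprail {Prep,Noun}.
There are 16 candidate sequences in total.
Checking each against the rules leaves 6 sequences.
Count = 6.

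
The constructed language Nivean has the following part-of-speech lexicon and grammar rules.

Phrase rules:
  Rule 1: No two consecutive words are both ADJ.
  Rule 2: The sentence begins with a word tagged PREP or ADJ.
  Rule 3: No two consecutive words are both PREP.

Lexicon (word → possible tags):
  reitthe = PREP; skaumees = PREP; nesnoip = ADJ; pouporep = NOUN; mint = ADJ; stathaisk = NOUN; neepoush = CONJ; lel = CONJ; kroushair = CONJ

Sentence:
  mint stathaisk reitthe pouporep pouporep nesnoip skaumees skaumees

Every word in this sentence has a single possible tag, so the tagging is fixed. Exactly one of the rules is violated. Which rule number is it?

Fixed tagging: ADJ NOUN PREP NOUN NOUN ADJ PREP PREP.
Applying the rules: R1 ok, R2 ok, R3 fails.
Only rule 3 fails.

3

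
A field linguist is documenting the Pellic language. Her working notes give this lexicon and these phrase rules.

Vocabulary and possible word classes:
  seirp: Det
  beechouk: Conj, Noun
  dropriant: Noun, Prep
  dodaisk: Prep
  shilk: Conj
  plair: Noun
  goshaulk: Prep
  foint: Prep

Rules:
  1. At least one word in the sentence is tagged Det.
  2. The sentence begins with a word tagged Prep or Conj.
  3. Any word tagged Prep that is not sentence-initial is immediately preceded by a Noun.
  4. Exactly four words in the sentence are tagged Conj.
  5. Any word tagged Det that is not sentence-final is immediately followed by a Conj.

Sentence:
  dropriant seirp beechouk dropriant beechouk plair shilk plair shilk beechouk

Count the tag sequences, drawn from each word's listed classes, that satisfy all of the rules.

2

Candidates per position — 1:dropriant {Noun,Prep}; 2:seirp {Det}; 3:beechouk {Conj,Noun}; 4:dropriant {Noun,Prep}; 5:beechouk {Conj,Noun}; 6:plair {Noun}; 7:shilk {Conj}; 8:plair {Noun}; 9:shilk {Conj}; 10:beechouk {Conj,Noun}.
There are 32 candidate sequences in total.
The sequences that satisfy every rule: Prep Det Conj Noun Conj Noun Conj Noun Conj Noun; Prep Det Conj Noun Noun Noun Conj Noun Conj Conj.
Count = 2.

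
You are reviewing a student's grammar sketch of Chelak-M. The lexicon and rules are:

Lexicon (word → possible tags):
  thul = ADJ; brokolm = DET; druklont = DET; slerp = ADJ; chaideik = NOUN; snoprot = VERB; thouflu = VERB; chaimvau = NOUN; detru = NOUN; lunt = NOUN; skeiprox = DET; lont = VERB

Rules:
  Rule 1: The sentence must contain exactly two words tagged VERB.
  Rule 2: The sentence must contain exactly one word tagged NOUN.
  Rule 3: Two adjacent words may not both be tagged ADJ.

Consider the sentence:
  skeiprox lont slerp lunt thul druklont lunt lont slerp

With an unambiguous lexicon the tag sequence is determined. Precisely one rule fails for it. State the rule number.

2

Fixed tagging: DET VERB ADJ NOUN ADJ DET NOUN VERB ADJ.
Rule check: R1 pass, R2 fail, R3 pass.
Only rule 2 fails.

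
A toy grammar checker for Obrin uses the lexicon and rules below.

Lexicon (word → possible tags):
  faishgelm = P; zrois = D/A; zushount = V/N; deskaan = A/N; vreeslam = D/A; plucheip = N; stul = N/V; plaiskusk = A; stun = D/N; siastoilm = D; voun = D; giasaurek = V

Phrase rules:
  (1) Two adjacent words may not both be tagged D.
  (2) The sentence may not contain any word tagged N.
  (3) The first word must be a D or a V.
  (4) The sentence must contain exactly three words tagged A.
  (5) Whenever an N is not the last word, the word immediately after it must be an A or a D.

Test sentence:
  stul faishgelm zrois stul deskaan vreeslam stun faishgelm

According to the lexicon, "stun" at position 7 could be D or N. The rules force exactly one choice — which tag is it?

Candidates per position — 1:stul {N,V}; 2:faishgelm {P}; 3:zrois {D,A}; 4:stul {N,V}; 5:deskaan {A,N}; 6:vreeslam {D,A}; 7:stun {D,N}; 8:faishgelm {P}.
Position 1: N is ruled out by rule 2; that leaves V.
Position 3: D is ruled out by rule 4; that leaves A.
Position 4: N is ruled out by rule 2; that leaves V.
Position 5: N is ruled out by rule 2; that leaves A.
Position 6: D is ruled out by rule 4; that leaves A.
Position 7: N is ruled out by rule 2; that leaves D.
The only consistent sequence is: V P A V A A D P.
Rule-by-rule: rule 1 ok; rule 2 ok; rule 3 ok; rule 4 ok; rule 5 ok.

D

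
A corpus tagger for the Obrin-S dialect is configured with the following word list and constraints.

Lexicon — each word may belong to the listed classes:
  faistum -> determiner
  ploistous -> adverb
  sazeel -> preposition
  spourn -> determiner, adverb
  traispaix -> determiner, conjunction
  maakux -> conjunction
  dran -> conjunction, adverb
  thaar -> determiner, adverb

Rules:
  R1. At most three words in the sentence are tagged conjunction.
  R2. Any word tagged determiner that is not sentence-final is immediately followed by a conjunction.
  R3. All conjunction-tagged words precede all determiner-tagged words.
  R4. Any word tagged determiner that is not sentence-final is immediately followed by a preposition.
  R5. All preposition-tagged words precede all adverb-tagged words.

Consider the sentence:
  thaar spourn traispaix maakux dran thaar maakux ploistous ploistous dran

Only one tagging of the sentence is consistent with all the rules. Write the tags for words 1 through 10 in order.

Candidates per position — 1:thaar {determiner,adverb}; 2:spourn {determiner,adverb}; 3:traispaix {determiner,conjunction}; 4:maakux {conjunction}; 5:dran {conjunction,adverb}; 6:thaar {determiner,adverb}; 7:maakux {conjunction}; 8:ploistous {adverb}; 9:ploistous {adverb}; 10:dran {conjunction,adverb}.
Position 1: tagging it determiner would leave rule 2 unsatisfiable, so it must be adverb.
Position 2: tagging it determiner would leave rule 3 unsatisfiable, so it must be adverb.
Position 3: tagging it determiner would leave rule 3 unsatisfiable, so it must be conjunction.
Position 5: tagging it conjunction would leave rule 1 unsatisfiable, so it must be adverb.
Position 6: tagging it determiner would leave rule 3 unsatisfiable, so it must be adverb.
Position 10: tagging it conjunction would leave rule 1 unsatisfiable, so it must be adverb.
The unique satisfying tagging is: adverb adverb conjunction conjunction adverb adverb conjunction adverb adverb adverb.
Check: rule 1 ✓; rule 2 ✓; rule 3 ✓; rule 4 ✓; rule 5 ✓.

adverb adverb conjunction conjunction adverb adverb conjunction adverb adverb adverb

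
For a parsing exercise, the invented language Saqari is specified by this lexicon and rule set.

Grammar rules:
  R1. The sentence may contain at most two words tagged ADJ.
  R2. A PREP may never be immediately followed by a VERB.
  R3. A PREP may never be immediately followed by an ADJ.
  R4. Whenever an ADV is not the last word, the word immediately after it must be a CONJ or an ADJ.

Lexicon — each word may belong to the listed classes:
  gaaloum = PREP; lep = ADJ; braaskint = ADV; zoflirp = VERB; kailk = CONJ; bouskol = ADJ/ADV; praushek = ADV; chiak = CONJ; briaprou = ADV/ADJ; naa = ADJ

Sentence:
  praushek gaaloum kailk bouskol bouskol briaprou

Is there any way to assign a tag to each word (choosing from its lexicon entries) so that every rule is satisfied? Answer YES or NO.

NO

Candidates per position — 1:praushek {ADV}; 2:gaaloum {PREP}; 3:kailk {CONJ}; 4:bouskol {ADJ,ADV}; 5:bouskol {ADJ,ADV}; 6:briaprou {ADV,ADJ}.
Rule 4 cannot be satisfied by any choice of tags from the lexicon.
So there is no consistent tagging.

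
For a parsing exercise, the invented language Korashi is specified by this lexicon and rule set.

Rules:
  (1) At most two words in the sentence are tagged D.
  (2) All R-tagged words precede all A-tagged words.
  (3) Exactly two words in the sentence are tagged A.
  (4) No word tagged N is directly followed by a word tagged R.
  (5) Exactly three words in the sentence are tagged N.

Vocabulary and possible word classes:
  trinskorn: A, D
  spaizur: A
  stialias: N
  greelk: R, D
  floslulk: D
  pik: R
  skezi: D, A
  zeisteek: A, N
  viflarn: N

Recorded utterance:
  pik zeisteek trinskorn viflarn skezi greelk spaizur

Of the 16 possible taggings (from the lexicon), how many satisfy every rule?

0

Candidates per position — 1:pik {R}; 2:zeisteek {A,N}; 3:trinskorn {A,D}; 4:viflarn {N}; 5:skezi {D,A}; 6:greelk {R,D}; 7:spaizur {A}.
There are 16 candidate sequences in total.
Rule 5 cannot be satisfied by any choice of tags from the lexicon.
So there is no consistent tagging.
Count = 0.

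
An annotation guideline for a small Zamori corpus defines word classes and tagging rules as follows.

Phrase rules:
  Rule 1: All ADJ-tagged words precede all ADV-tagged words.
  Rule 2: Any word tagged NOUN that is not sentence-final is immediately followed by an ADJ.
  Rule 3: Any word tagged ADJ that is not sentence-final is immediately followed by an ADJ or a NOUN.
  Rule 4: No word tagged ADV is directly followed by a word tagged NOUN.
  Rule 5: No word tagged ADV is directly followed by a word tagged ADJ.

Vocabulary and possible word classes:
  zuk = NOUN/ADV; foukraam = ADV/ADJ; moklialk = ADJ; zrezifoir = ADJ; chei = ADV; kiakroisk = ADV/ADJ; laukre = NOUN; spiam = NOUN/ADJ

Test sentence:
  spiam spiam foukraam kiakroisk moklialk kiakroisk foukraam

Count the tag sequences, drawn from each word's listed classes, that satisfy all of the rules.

Candidates per position — 1:spiam {NOUN,ADJ}; 2:spiam {NOUN,ADJ}; 3:foukraam {ADV,ADJ}; 4:kiakroisk {ADV,ADJ}; 5:moklialk {ADJ}; 6:kiakroisk {ADV,ADJ}; 7:foukraam {ADV,ADJ}.
There are 64 candidate sequences in total.
The sequences that satisfy every rule: NOUN ADJ ADJ ADJ ADJ ADJ ADJ; ADJ NOUN ADJ ADJ ADJ ADJ ADJ; ADJ ADJ ADJ ADJ ADJ ADJ ADJ.
Count = 3.

3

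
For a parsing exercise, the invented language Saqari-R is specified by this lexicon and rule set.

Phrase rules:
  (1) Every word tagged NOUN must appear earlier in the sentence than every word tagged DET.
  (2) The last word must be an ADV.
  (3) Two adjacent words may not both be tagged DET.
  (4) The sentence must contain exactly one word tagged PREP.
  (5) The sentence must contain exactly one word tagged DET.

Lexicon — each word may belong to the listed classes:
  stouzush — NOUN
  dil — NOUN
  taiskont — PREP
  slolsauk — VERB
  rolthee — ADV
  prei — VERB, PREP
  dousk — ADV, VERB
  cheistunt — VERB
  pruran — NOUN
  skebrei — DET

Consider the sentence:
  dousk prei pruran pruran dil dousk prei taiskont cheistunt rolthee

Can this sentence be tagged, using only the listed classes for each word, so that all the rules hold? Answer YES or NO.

Candidates per position — 1:dousk {ADV,VERB}; 2:prei {VERB,PREP}; 3:pruran {NOUN}; 4:pruran {NOUN}; 5:dil {NOUN}; 6:dousk {ADV,VERB}; 7:prei {VERB,PREP}; 8:taiskont {PREP}; 9:cheistunt {VERB}; 10:rolthee {ADV}.
Rule 5 cannot be satisfied by any choice of tags from the lexicon.
So there is no consistent tagging.

NO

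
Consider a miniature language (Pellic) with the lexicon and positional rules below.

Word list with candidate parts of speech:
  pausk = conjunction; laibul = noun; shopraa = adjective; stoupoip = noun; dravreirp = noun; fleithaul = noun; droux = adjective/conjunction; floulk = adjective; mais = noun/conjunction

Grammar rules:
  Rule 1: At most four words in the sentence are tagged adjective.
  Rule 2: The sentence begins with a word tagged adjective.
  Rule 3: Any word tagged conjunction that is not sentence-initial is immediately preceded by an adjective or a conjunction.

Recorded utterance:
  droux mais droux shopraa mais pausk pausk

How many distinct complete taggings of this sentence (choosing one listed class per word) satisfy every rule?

Candidates per position — 1:droux {adjective,conjunction}; 2:mais {noun,conjunction}; 3:droux {adjective,conjunction}; 4:shopraa {adjective}; 5:mais {noun,conjunction}; 6:pausk {conjunction}; 7:pausk {conjunction}.
There are 16 candidate sequences in total.
The sequences that satisfy every rule: adjective noun adjective adjective conjunction conjunction conjunction; adjective conjunction adjective adjective conjunction conjunction conjunction; adjective conjunction conjunction adjective conjunction conjunction conjunction.
Count = 3.

3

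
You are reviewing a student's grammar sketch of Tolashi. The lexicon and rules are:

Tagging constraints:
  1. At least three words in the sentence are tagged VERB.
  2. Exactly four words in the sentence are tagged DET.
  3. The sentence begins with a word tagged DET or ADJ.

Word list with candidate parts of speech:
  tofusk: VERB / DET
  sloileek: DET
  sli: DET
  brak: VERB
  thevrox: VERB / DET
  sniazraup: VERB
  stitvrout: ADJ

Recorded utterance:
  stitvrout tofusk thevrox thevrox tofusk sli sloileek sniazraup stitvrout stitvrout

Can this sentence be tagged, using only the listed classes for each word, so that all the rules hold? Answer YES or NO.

Candidates per position — 1:stitvrout {ADJ}; 2:tofusk {VERB,DET}; 3:thevrox {VERB,DET}; 4:thevrox {VERB,DET}; 5:tofusk {VERB,DET}; 6:sli {DET}; 7:sloileek {DET}; 8:sniazraup {VERB}; 9:stitvrout {ADJ}; 10:stitvrout {ADJ}.
One satisfying assignment: ADJ VERB DET DET VERB DET DET VERB ADJ ADJ.
Verifying each rule — rule 1 holds; rule 2 holds; rule 3 holds.

YES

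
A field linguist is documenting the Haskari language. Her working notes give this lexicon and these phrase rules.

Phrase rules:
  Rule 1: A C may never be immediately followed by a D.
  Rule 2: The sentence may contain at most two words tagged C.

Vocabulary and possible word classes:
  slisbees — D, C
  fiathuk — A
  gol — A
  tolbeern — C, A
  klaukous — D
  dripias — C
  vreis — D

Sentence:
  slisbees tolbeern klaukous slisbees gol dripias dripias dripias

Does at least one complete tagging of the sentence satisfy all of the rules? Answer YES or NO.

Candidates per position — 1:slisbees {D,C}; 2:tolbeern {C,A}; 3:klaukous {D}; 4:slisbees {D,C}; 5:gol {A}; 6:dripias {C}; 7:dripias {C}; 8:dripias {C}.
Rule 2 cannot be satisfied by any choice of tags from the lexicon.
So there is no consistent tagging.

NO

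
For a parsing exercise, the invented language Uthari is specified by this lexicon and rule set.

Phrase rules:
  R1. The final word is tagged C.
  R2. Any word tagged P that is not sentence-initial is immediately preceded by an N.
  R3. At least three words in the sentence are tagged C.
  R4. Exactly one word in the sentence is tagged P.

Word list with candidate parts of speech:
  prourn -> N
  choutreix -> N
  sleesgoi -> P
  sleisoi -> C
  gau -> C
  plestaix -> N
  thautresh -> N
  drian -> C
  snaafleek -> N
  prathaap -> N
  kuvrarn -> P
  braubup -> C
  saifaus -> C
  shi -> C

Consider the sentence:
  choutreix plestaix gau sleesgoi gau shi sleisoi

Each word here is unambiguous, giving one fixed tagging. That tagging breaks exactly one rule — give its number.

2

Fixed tagging: N N C P C C C.
Checking each rule: R1 pass, R2 fail, R3 pass, R4 pass.
Only rule 2 fails.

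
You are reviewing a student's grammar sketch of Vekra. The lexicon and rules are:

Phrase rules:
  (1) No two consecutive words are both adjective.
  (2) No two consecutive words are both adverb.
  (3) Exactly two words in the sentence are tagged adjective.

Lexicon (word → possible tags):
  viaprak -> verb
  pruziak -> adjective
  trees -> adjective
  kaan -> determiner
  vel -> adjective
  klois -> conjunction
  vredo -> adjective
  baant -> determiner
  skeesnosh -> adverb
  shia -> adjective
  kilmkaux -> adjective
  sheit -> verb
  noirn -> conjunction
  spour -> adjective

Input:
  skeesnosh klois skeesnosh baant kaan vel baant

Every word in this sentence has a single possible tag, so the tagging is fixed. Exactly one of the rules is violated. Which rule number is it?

3

Fixed tagging: adverb conjunction adverb determiner determiner adjective determiner.
Rule check: R1 holds, R2 holds, R3 violated.
Only rule 3 fails.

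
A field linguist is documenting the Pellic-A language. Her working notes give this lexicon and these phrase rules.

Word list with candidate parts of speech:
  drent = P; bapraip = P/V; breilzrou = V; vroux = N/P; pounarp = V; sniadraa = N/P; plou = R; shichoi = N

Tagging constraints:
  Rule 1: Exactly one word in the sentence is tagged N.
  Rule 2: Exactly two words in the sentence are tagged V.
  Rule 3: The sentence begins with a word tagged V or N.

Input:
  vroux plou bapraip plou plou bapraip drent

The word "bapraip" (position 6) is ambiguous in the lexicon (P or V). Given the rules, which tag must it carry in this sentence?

V

Candidates per position — 1:vroux {N,P}; 2:plou {R}; 3:bapraip {P,V}; 4:plou {R}; 5:plou {R}; 6:bapraip {P,V}; 7:drent {P}.
If word 1 were P, no tagging could satisfy rule 1; so word 1 is N.
If word 3 were P, no tagging could satisfy rule 2; so word 3 is V.
If word 6 were P, no tagging could satisfy rule 2; so word 6 is V.
So the tagging must be: N R V R R V P.
Verifying each rule — rule 1 ok; rule 2 ok; rule 3 ok.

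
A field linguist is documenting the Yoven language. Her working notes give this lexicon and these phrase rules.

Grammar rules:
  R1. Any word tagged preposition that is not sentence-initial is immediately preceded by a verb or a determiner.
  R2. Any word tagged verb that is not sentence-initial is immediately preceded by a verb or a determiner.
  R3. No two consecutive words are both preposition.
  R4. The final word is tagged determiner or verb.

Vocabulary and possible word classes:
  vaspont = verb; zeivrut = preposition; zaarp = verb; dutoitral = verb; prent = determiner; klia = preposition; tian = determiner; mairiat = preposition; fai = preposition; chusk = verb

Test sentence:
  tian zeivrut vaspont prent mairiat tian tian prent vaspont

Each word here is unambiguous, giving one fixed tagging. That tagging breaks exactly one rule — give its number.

2

Fixed tagging: determiner preposition verb determiner preposition determiner determiner determiner verb.
Rule check: R1 ✓, R2 ✗, R3 ✓, R4 ✓.
Only rule 2 fails.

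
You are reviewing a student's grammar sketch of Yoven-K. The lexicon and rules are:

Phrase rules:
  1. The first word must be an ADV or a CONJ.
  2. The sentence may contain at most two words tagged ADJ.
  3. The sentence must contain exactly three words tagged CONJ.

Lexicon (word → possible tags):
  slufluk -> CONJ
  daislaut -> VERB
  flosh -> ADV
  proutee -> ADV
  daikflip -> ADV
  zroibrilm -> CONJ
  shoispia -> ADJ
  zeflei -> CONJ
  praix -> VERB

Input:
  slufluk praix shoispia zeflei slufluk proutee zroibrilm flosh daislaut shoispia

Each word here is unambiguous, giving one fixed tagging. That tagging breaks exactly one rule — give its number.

3

Fixed tagging: CONJ VERB ADJ CONJ CONJ ADV CONJ ADV VERB ADJ.
Rule check: R1 ok, R2 ok, R3 fails.
Only rule 3 fails.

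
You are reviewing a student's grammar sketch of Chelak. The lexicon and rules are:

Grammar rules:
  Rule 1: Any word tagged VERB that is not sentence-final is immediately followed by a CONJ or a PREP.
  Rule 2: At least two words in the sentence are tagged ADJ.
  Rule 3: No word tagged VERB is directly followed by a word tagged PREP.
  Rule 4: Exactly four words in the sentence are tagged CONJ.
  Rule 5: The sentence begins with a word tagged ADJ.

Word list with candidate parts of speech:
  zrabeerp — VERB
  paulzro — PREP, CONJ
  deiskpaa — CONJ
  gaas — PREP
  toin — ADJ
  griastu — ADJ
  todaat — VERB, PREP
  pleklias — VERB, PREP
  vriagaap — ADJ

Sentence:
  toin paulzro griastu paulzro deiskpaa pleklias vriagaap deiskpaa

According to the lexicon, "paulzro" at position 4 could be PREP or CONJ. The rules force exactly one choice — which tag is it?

CONJ

Candidates per position — 1:toin {ADJ}; 2:paulzro {PREP,CONJ}; 3:griastu {ADJ}; 4:paulzro {PREP,CONJ}; 5:deiskpaa {CONJ}; 6:pleklias {VERB,PREP}; 7:vriagaap {ADJ}; 8:deiskpaa {CONJ}.
At position 2, choosing PREP makes rule 4 impossible to satisfy; hence CONJ.
At position 4, choosing PREP makes rule 4 impossible to satisfy; hence CONJ.
At position 6, choosing VERB makes rule 1 impossible to satisfy; hence PREP.
So the tagging must be: ADJ CONJ ADJ CONJ CONJ PREP ADJ CONJ.
Check: rule 1 ok; rule 2 ok; rule 3 ok; rule 4 ok; rule 5 ok.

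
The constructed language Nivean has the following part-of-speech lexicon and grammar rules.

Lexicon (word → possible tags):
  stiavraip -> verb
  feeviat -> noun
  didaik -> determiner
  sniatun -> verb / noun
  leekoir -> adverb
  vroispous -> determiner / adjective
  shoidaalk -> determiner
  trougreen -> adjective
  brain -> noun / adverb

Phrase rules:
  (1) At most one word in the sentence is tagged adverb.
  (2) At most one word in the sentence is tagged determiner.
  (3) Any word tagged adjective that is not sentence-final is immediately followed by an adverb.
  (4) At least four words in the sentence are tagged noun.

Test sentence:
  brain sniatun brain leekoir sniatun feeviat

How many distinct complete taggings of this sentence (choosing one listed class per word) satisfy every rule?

3

Candidates per position — 1:brain {noun,adverb}; 2:sniatun {verb,noun}; 3:brain {noun,adverb}; 4:leekoir {adverb}; 5:sniatun {verb,noun}; 6:feeviat {noun}.
There are 16 candidate sequences in total.
The sequences that satisfy every rule: noun verb noun adverb noun noun; noun noun noun adverb verb noun; noun noun noun adverb noun noun.
Count = 3.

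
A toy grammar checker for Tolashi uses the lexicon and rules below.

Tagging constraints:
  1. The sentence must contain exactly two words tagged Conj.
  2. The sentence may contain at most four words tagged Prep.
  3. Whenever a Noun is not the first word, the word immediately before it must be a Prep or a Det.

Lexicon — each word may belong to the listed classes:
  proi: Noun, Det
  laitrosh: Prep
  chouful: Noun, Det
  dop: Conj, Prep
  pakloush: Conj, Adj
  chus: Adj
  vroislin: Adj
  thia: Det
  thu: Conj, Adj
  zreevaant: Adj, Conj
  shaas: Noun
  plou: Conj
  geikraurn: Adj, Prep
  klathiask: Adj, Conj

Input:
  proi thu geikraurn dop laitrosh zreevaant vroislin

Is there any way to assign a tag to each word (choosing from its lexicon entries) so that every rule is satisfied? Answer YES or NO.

Candidates per position — 1:proi {Noun,Det}; 2:thu {Conj,Adj}; 3:geikraurn {Adj,Prep}; 4:dop {Conj,Prep}; 5:laitrosh {Prep}; 6:zreevaant {Adj,Conj}; 7:vroislin {Adj}.
One satisfying assignment: Det Conj Prep Conj Prep Adj Adj.
Checking: rule 1 holds; rule 2 holds; rule 3 holds.

YES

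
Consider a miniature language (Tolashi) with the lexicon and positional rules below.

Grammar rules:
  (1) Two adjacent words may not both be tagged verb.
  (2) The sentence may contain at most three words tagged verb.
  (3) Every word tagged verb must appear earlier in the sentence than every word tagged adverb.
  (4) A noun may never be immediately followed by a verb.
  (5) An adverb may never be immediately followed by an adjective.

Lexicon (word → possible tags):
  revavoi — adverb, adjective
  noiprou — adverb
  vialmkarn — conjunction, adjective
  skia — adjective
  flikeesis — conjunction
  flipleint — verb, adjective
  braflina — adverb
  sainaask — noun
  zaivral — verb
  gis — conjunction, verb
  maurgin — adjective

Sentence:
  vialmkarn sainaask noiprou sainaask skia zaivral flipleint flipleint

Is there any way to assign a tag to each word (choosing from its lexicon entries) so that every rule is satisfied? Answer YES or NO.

NO

Candidates per position — 1:vialmkarn {conjunction,adjective}; 2:sainaask {noun}; 3:noiprou {adverb}; 4:sainaask {noun}; 5:skia {adjective}; 6:zaivral {verb}; 7:flipleint {verb,adjective}; 8:flipleint {verb,adjective}.
Rule 3 cannot be satisfied by any choice of tags from the lexicon.
So there is no consistent tagging.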